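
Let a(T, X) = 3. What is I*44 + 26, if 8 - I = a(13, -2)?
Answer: 246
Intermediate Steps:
I = 5 (I = 8 - 1*3 = 8 - 3 = 5)
I*44 + 26 = 5*44 + 26 = 220 + 26 = 246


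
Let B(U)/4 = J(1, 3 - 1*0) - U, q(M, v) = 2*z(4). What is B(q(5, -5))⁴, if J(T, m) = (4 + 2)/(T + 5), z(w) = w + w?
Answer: 12960000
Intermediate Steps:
z(w) = 2*w
q(M, v) = 16 (q(M, v) = 2*(2*4) = 2*8 = 16)
J(T, m) = 6/(5 + T)
B(U) = 4 - 4*U (B(U) = 4*(6/(5 + 1) - U) = 4*(6/6 - U) = 4*(6*(⅙) - U) = 4*(1 - U) = 4 - 4*U)
B(q(5, -5))⁴ = (4 - 4*16)⁴ = (4 - 64)⁴ = (-60)⁴ = 12960000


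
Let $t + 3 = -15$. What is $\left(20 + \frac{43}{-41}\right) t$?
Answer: $- \frac{13986}{41} \approx -341.12$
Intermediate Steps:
$t = -18$ ($t = -3 - 15 = -18$)
$\left(20 + \frac{43}{-41}\right) t = \left(20 + \frac{43}{-41}\right) \left(-18\right) = \left(20 + 43 \left(- \frac{1}{41}\right)\right) \left(-18\right) = \left(20 - \frac{43}{41}\right) \left(-18\right) = \frac{777}{41} \left(-18\right) = - \frac{13986}{41}$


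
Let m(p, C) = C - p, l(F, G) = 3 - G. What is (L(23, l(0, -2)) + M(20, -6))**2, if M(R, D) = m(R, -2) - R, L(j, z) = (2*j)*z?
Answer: 35344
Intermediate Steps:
L(j, z) = 2*j*z
M(R, D) = -2 - 2*R (M(R, D) = (-2 - R) - R = -2 - 2*R)
(L(23, l(0, -2)) + M(20, -6))**2 = (2*23*(3 - 1*(-2)) + (-2 - 2*20))**2 = (2*23*(3 + 2) + (-2 - 40))**2 = (2*23*5 - 42)**2 = (230 - 42)**2 = 188**2 = 35344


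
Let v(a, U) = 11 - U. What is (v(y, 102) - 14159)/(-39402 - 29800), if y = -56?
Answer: 7125/34601 ≈ 0.20592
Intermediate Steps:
(v(y, 102) - 14159)/(-39402 - 29800) = ((11 - 1*102) - 14159)/(-39402 - 29800) = ((11 - 102) - 14159)/(-69202) = (-91 - 14159)*(-1/69202) = -14250*(-1/69202) = 7125/34601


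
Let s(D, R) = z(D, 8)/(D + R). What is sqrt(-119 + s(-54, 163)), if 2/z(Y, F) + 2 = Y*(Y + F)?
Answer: I*sqrt(2177426445690)/135269 ≈ 10.909*I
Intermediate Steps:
z(Y, F) = 2/(-2 + Y*(F + Y)) (z(Y, F) = 2/(-2 + Y*(Y + F)) = 2/(-2 + Y*(F + Y)))
s(D, R) = 2/((D + R)*(-2 + D**2 + 8*D)) (s(D, R) = (2/(-2 + D**2 + 8*D))/(D + R) = 2/((D + R)*(-2 + D**2 + 8*D)))
sqrt(-119 + s(-54, 163)) = sqrt(-119 + 2/((-54 + 163)*(-2 + (-54)**2 + 8*(-54)))) = sqrt(-119 + 2/(109*(-2 + 2916 - 432))) = sqrt(-119 + 2*(1/109)/2482) = sqrt(-119 + 2*(1/109)*(1/2482)) = sqrt(-119 + 1/135269) = sqrt(-16097010/135269) = I*sqrt(2177426445690)/135269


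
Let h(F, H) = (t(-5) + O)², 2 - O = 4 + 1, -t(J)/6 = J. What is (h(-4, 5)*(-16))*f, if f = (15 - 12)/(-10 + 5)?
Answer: 34992/5 ≈ 6998.4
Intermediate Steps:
t(J) = -6*J
O = -3 (O = 2 - (4 + 1) = 2 - 1*5 = 2 - 5 = -3)
h(F, H) = 729 (h(F, H) = (-6*(-5) - 3)² = (30 - 3)² = 27² = 729)
f = -⅗ (f = 3/(-5) = 3*(-⅕) = -⅗ ≈ -0.60000)
(h(-4, 5)*(-16))*f = (729*(-16))*(-⅗) = -11664*(-⅗) = 34992/5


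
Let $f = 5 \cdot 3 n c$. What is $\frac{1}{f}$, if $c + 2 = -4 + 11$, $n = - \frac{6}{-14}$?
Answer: $\frac{7}{225} \approx 0.031111$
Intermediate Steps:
$n = \frac{3}{7}$ ($n = \left(-6\right) \left(- \frac{1}{14}\right) = \frac{3}{7} \approx 0.42857$)
$c = 5$ ($c = -2 + \left(-4 + 11\right) = -2 + 7 = 5$)
$f = \frac{225}{7}$ ($f = 5 \cdot 3 \cdot \frac{3}{7} \cdot 5 = 15 \cdot \frac{3}{7} \cdot 5 = \frac{45}{7} \cdot 5 = \frac{225}{7} \approx 32.143$)
$\frac{1}{f} = \frac{1}{\frac{225}{7}} = \frac{7}{225}$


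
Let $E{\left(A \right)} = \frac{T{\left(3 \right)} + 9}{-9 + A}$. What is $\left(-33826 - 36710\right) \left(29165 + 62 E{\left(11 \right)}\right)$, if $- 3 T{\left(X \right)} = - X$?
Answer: $-2079048600$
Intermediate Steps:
$T{\left(X \right)} = \frac{X}{3}$ ($T{\left(X \right)} = - \frac{\left(-1\right) X}{3} = \frac{X}{3}$)
$E{\left(A \right)} = \frac{10}{-9 + A}$ ($E{\left(A \right)} = \frac{\frac{1}{3} \cdot 3 + 9}{-9 + A} = \frac{1 + 9}{-9 + A} = \frac{10}{-9 + A}$)
$\left(-33826 - 36710\right) \left(29165 + 62 E{\left(11 \right)}\right) = \left(-33826 - 36710\right) \left(29165 + 62 \frac{10}{-9 + 11}\right) = - 70536 \left(29165 + 62 \cdot \frac{10}{2}\right) = - 70536 \left(29165 + 62 \cdot 10 \cdot \frac{1}{2}\right) = - 70536 \left(29165 + 62 \cdot 5\right) = - 70536 \left(29165 + 310\right) = \left(-70536\right) 29475 = -2079048600$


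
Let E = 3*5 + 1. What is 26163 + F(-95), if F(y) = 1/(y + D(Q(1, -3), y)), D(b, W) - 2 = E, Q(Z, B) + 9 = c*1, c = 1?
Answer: 2014550/77 ≈ 26163.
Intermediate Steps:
E = 16 (E = 15 + 1 = 16)
Q(Z, B) = -8 (Q(Z, B) = -9 + 1*1 = -9 + 1 = -8)
D(b, W) = 18 (D(b, W) = 2 + 16 = 18)
F(y) = 1/(18 + y) (F(y) = 1/(y + 18) = 1/(18 + y))
26163 + F(-95) = 26163 + 1/(18 - 95) = 26163 + 1/(-77) = 26163 - 1/77 = 2014550/77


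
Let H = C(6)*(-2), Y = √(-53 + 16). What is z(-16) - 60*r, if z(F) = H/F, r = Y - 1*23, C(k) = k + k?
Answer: 2763/2 - 60*I*√37 ≈ 1381.5 - 364.97*I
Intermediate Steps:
Y = I*√37 (Y = √(-37) = I*√37 ≈ 6.0828*I)
C(k) = 2*k
H = -24 (H = (2*6)*(-2) = 12*(-2) = -24)
r = -23 + I*√37 (r = I*√37 - 1*23 = I*√37 - 23 = -23 + I*√37 ≈ -23.0 + 6.0828*I)
z(F) = -24/F
z(-16) - 60*r = -24/(-16) - 60*(-23 + I*√37) = -24*(-1/16) + (1380 - 60*I*√37) = 3/2 + (1380 - 60*I*√37) = 2763/2 - 60*I*√37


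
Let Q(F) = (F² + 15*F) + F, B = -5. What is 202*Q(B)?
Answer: -11110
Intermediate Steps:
Q(F) = F² + 16*F
202*Q(B) = 202*(-5*(16 - 5)) = 202*(-5*11) = 202*(-55) = -11110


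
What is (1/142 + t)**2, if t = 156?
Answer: 490755409/20164 ≈ 24338.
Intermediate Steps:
(1/142 + t)**2 = (1/142 + 156)**2 = (22153/142)**2 = 490755409/20164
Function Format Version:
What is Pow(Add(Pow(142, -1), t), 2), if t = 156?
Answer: Rational(490755409, 20164) ≈ 24338.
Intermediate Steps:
Pow(Add(Pow(142, -1), t), 2) = Pow(Add(Pow(142, -1), 156), 2) = Pow(Add(Rational(1, 142), 156), 2) = Pow(Rational(22153, 142), 2) = Rational(490755409, 20164)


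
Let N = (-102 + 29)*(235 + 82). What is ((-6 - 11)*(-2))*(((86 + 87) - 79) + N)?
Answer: -783598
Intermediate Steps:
N = -23141 (N = -73*317 = -23141)
((-6 - 11)*(-2))*(((86 + 87) - 79) + N) = ((-6 - 11)*(-2))*(((86 + 87) - 79) - 23141) = (-17*(-2))*((173 - 79) - 23141) = 34*(94 - 23141) = 34*(-23047) = -783598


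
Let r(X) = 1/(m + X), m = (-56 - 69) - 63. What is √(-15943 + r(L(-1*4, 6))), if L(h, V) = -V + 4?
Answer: I*√575542490/190 ≈ 126.27*I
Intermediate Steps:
m = -188 (m = -125 - 63 = -188)
L(h, V) = 4 - V
r(X) = 1/(-188 + X)
√(-15943 + r(L(-1*4, 6))) = √(-15943 + 1/(-188 + (4 - 1*6))) = √(-15943 + 1/(-188 + (4 - 6))) = √(-15943 + 1/(-188 - 2)) = √(-15943 + 1/(-190)) = √(-15943 - 1/190) = √(-3029171/190) = I*√575542490/190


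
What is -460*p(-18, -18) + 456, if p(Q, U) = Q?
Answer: 8736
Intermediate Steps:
-460*p(-18, -18) + 456 = -460*(-18) + 456 = 8280 + 456 = 8736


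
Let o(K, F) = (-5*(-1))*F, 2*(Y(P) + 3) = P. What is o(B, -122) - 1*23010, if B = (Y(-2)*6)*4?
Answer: -23620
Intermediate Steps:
Y(P) = -3 + P/2
B = -96 (B = ((-3 + (½)*(-2))*6)*4 = ((-3 - 1)*6)*4 = -4*6*4 = -24*4 = -96)
o(K, F) = 5*F
o(B, -122) - 1*23010 = 5*(-122) - 1*23010 = -610 - 23010 = -23620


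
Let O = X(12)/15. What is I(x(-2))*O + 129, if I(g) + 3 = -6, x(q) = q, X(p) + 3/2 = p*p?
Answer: 87/2 ≈ 43.500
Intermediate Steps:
X(p) = -3/2 + p² (X(p) = -3/2 + p*p = -3/2 + p²)
I(g) = -9 (I(g) = -3 - 6 = -9)
O = 19/2 (O = (-3/2 + 12²)/15 = (-3/2 + 144)*(1/15) = (285/2)*(1/15) = 19/2 ≈ 9.5000)
I(x(-2))*O + 129 = -9*19/2 + 129 = -171/2 + 129 = 87/2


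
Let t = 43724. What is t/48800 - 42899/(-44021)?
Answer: 1004561351/537056200 ≈ 1.8705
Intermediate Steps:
t/48800 - 42899/(-44021) = 43724/48800 - 42899/(-44021) = 43724*(1/48800) - 42899*(-1/44021) = 10931/12200 + 42899/44021 = 1004561351/537056200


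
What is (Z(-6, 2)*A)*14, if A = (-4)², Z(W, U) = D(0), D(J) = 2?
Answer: 448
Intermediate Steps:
Z(W, U) = 2
A = 16
(Z(-6, 2)*A)*14 = (2*16)*14 = 32*14 = 448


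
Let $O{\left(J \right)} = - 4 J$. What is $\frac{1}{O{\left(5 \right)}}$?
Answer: $- \frac{1}{20} \approx -0.05$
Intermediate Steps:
$\frac{1}{O{\left(5 \right)}} = \frac{1}{\left(-4\right) 5} = \frac{1}{-20} = - \frac{1}{20}$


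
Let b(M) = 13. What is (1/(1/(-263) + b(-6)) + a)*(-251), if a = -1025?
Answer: 879299937/3418 ≈ 2.5726e+5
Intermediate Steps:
(1/(1/(-263) + b(-6)) + a)*(-251) = (1/(1/(-263) + 13) - 1025)*(-251) = (1/(-1/263 + 13) - 1025)*(-251) = (1/(3418/263) - 1025)*(-251) = (263/3418 - 1025)*(-251) = -3503187/3418*(-251) = 879299937/3418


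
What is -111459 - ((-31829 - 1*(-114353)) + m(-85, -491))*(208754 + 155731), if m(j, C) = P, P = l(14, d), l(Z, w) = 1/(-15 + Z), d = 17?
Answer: -30078507114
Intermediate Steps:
P = -1 (P = 1/(-15 + 14) = 1/(-1) = -1)
m(j, C) = -1
-111459 - ((-31829 - 1*(-114353)) + m(-85, -491))*(208754 + 155731) = -111459 - ((-31829 - 1*(-114353)) - 1)*(208754 + 155731) = -111459 - ((-31829 + 114353) - 1)*364485 = -111459 - (82524 - 1)*364485 = -111459 - 82523*364485 = -111459 - 1*30078395655 = -111459 - 30078395655 = -30078507114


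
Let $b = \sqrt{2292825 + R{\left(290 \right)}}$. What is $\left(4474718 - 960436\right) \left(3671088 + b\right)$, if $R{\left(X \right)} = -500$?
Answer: $12901238478816 + 17571410 \sqrt{91693} \approx 1.2907 \cdot 10^{13}$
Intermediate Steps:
$b = 5 \sqrt{91693}$ ($b = \sqrt{2292825 - 500} = \sqrt{2292325} = 5 \sqrt{91693} \approx 1514.0$)
$\left(4474718 - 960436\right) \left(3671088 + b\right) = \left(4474718 - 960436\right) \left(3671088 + 5 \sqrt{91693}\right) = 3514282 \left(3671088 + 5 \sqrt{91693}\right) = 12901238478816 + 17571410 \sqrt{91693}$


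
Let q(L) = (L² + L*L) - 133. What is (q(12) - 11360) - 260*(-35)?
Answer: -2105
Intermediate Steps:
q(L) = -133 + 2*L² (q(L) = (L² + L²) - 133 = 2*L² - 133 = -133 + 2*L²)
(q(12) - 11360) - 260*(-35) = ((-133 + 2*12²) - 11360) - 260*(-35) = ((-133 + 2*144) - 11360) + 9100 = ((-133 + 288) - 11360) + 9100 = (155 - 11360) + 9100 = -11205 + 9100 = -2105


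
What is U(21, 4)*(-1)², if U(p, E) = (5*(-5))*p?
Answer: -525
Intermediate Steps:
U(p, E) = -25*p
U(21, 4)*(-1)² = -25*21*(-1)² = -525*1 = -525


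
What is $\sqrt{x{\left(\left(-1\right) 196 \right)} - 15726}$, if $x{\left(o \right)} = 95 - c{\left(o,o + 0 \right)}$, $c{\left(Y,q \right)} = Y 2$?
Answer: $7 i \sqrt{311} \approx 123.45 i$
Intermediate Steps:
$c{\left(Y,q \right)} = 2 Y$
$x{\left(o \right)} = 95 - 2 o$
$\sqrt{x{\left(\left(-1\right) 196 \right)} - 15726} = \sqrt{\left(95 - 2 \left(\left(-1\right) 196\right)\right) - 15726} = \sqrt{\left(95 - -392\right) - 15726} = \sqrt{\left(95 + 392\right) - 15726} = \sqrt{487 - 15726} = \sqrt{-15239} = 7 i \sqrt{311}$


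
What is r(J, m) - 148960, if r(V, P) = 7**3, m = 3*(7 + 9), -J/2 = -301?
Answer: -148617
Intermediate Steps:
J = 602 (J = -2*(-301) = 602)
m = 48 (m = 3*16 = 48)
r(V, P) = 343
r(J, m) - 148960 = 343 - 148960 = -148617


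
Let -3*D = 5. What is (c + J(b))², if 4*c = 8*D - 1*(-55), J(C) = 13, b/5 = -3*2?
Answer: 78961/144 ≈ 548.34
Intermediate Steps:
D = -5/3 (D = -⅓*5 = -5/3 ≈ -1.6667)
b = -30 (b = 5*(-3*2) = 5*(-6) = -30)
c = 125/12 (c = (8*(-5/3) - 1*(-55))/4 = (-40/3 + 55)/4 = (¼)*(125/3) = 125/12 ≈ 10.417)
(c + J(b))² = (125/12 + 13)² = (281/12)² = 78961/144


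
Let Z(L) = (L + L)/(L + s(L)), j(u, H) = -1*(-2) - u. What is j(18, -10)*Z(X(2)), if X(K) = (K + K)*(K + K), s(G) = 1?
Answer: -512/17 ≈ -30.118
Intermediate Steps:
j(u, H) = 2 - u
X(K) = 4*K² (X(K) = (2*K)*(2*K) = 4*K²)
Z(L) = 2*L/(1 + L) (Z(L) = (L + L)/(L + 1) = (2*L)/(1 + L) = 2*L/(1 + L))
j(18, -10)*Z(X(2)) = (2 - 1*18)*(2*(4*2²)/(1 + 4*2²)) = (2 - 18)*(2*(4*4)/(1 + 4*4)) = -32*16/(1 + 16) = -32*16/17 = -16*32/17 = -512/17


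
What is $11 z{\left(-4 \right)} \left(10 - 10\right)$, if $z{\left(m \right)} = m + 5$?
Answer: $0$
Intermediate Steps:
$z{\left(m \right)} = 5 + m$
$11 z{\left(-4 \right)} \left(10 - 10\right) = 11 \left(5 - 4\right) \left(10 - 10\right) = 11 \cdot 1 \left(10 - 10\right) = 11 \cdot 0 = 0$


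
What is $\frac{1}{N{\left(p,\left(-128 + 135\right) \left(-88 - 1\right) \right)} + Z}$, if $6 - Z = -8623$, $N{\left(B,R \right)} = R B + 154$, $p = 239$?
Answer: $- \frac{1}{140114} \approx -7.137 \cdot 10^{-6}$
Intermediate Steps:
$N{\left(B,R \right)} = 154 + B R$ ($N{\left(B,R \right)} = B R + 154 = 154 + B R$)
$Z = 8629$ ($Z = 6 - -8623 = 6 + 8623 = 8629$)
$\frac{1}{N{\left(p,\left(-128 + 135\right) \left(-88 - 1\right) \right)} + Z} = \frac{1}{\left(154 + 239 \left(-128 + 135\right) \left(-88 - 1\right)\right) + 8629} = \frac{1}{\left(154 + 239 \cdot 7 \left(-88 + \left(-9 + 8\right)\right)\right) + 8629} = \frac{1}{\left(154 + 239 \cdot 7 \left(-88 - 1\right)\right) + 8629} = \frac{1}{\left(154 + 239 \cdot 7 \left(-89\right)\right) + 8629} = \frac{1}{\left(154 + 239 \left(-623\right)\right) + 8629} = \frac{1}{\left(154 - 148897\right) + 8629} = \frac{1}{-148743 + 8629} = \frac{1}{-140114} = - \frac{1}{140114}$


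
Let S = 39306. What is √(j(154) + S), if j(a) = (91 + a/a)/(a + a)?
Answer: √233047045/77 ≈ 198.26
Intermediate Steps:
j(a) = 46/a (j(a) = (91 + 1)/((2*a)) = 92*(1/(2*a)) = 46/a)
√(j(154) + S) = √(46/154 + 39306) = √(46*(1/154) + 39306) = √(23/77 + 39306) = √(3026585/77) = √233047045/77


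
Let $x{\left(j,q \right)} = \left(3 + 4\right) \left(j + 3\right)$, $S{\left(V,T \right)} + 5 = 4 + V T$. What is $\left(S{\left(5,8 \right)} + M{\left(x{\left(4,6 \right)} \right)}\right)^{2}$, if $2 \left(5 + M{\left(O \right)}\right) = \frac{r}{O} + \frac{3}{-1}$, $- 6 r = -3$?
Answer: $\frac{40589641}{38416} \approx 1056.6$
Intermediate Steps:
$r = \frac{1}{2}$ ($r = \left(- \frac{1}{6}\right) \left(-3\right) = \frac{1}{2} \approx 0.5$)
$S{\left(V,T \right)} = -1 + T V$ ($S{\left(V,T \right)} = -5 + \left(4 + V T\right) = -5 + \left(4 + T V\right) = -1 + T V$)
$x{\left(j,q \right)} = 21 + 7 j$ ($x{\left(j,q \right)} = 7 \left(3 + j\right) = 21 + 7 j$)
$M{\left(O \right)} = - \frac{13}{2} + \frac{1}{4 O}$ ($M{\left(O \right)} = -5 + \frac{\frac{1}{2 O} + \frac{3}{-1}}{2} = -5 + \frac{\frac{1}{2 O} + 3 \left(-1\right)}{2} = -5 + \frac{\frac{1}{2 O} - 3}{2} = -5 + \frac{-3 + \frac{1}{2 O}}{2} = -5 - \left(\frac{3}{2} - \frac{1}{4 O}\right) = - \frac{13}{2} + \frac{1}{4 O}$)
$\left(S{\left(5,8 \right)} + M{\left(x{\left(4,6 \right)} \right)}\right)^{2} = \left(\left(-1 + 8 \cdot 5\right) + \frac{1 - 26 \left(21 + 7 \cdot 4\right)}{4 \left(21 + 7 \cdot 4\right)}\right)^{2} = \left(\left(-1 + 40\right) + \frac{1 - 26 \left(21 + 28\right)}{4 \left(21 + 28\right)}\right)^{2} = \left(39 + \frac{1 - 1274}{4 \cdot 49}\right)^{2} = \left(39 + \frac{1}{4} \cdot \frac{1}{49} \left(1 - 1274\right)\right)^{2} = \left(39 + \frac{1}{4} \cdot \frac{1}{49} \left(-1273\right)\right)^{2} = \left(39 - \frac{1273}{196}\right)^{2} = \left(\frac{6371}{196}\right)^{2} = \frac{40589641}{38416}$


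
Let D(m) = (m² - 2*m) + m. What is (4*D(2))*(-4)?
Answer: -32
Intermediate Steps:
D(m) = m² - m
(4*D(2))*(-4) = (4*(2*(-1 + 2)))*(-4) = (4*(2*1))*(-4) = (4*2)*(-4) = 8*(-4) = -32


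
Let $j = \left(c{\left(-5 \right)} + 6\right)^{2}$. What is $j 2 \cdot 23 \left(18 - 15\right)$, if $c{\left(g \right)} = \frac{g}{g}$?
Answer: $6762$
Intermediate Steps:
$c{\left(g \right)} = 1$
$j = 49$ ($j = \left(1 + 6\right)^{2} = 7^{2} = 49$)
$j 2 \cdot 23 \left(18 - 15\right) = 49 \cdot 2 \cdot 23 \left(18 - 15\right) = 98 \cdot 23 \cdot 3 = 98 \cdot 69 = 6762$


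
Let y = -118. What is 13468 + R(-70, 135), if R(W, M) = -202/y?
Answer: 794713/59 ≈ 13470.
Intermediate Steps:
R(W, M) = 101/59 (R(W, M) = -202/(-118) = -202*(-1/118) = 101/59)
13468 + R(-70, 135) = 13468 + 101/59 = 794713/59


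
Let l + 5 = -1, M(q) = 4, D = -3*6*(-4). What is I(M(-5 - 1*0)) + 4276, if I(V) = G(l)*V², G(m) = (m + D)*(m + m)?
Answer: -8396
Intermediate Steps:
D = 72 (D = -18*(-4) = 72)
l = -6 (l = -5 - 1 = -6)
G(m) = 2*m*(72 + m) (G(m) = (m + 72)*(m + m) = (72 + m)*(2*m) = 2*m*(72 + m))
I(V) = -792*V² (I(V) = (2*(-6)*(72 - 6))*V² = (2*(-6)*66)*V² = -792*V²)
I(M(-5 - 1*0)) + 4276 = -792*4² + 4276 = -792*16 + 4276 = -12672 + 4276 = -8396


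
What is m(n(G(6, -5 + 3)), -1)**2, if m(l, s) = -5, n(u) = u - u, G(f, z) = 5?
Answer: 25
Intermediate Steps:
n(u) = 0
m(n(G(6, -5 + 3)), -1)**2 = (-5)**2 = 25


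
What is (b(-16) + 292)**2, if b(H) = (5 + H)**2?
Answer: 170569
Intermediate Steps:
(b(-16) + 292)**2 = ((5 - 16)**2 + 292)**2 = ((-11)**2 + 292)**2 = (121 + 292)**2 = 413**2 = 170569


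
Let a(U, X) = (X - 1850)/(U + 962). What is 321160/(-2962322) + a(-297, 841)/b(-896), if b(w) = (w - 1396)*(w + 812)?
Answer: -20560731741049/189634701730320 ≈ -0.10842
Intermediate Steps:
b(w) = (-1396 + w)*(812 + w)
a(U, X) = (-1850 + X)/(962 + U)
321160/(-2962322) + a(-297, 841)/b(-896) = 321160/(-2962322) + ((-1850 + 841)/(962 - 297))/(-1133552 + (-896)² - 584*(-896)) = 321160*(-1/2962322) + (-1009/665)/(-1133552 + 802816 + 523264) = -160580/1481161 + ((1/665)*(-1009))/192528 = -160580/1481161 - 1009/665*1/192528 = -160580/1481161 - 1009/128031120 = -20560731741049/189634701730320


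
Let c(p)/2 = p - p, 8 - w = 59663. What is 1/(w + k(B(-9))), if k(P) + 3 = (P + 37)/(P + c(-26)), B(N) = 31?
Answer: -31/1849330 ≈ -1.6763e-5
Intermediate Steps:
w = -59655 (w = 8 - 1*59663 = 8 - 59663 = -59655)
c(p) = 0 (c(p) = 2*(p - p) = 2*0 = 0)
k(P) = -3 + (37 + P)/P (k(P) = -3 + (P + 37)/(P + 0) = -3 + (37 + P)/P)
1/(w + k(B(-9))) = 1/(-59655 + (-2 + 37/31)) = 1/(-59655 - 25/31) = 1/(-1849330/31) = -31/1849330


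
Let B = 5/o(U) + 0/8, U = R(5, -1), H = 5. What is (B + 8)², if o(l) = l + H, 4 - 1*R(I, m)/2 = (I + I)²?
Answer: 2223081/34969 ≈ 63.573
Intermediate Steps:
R(I, m) = 8 - 8*I² (R(I, m) = 8 - 2*(I + I)² = 8 - 2*4*I² = 8 - 8*I²)
U = -192 (U = 8 - 8*5² = 8 - 8*25 = 8 - 200 = -192)
o(l) = 5 + l (o(l) = l + 5 = 5 + l)
B = -5/187 (B = 5/(5 - 192) + 0/8 = 5/(-187) + 0*(⅛) = 5*(-1/187) + 0 = -5/187 + 0 = -5/187 ≈ -0.026738)
(B + 8)² = (-5/187 + 8)² = (1491/187)² = 2223081/34969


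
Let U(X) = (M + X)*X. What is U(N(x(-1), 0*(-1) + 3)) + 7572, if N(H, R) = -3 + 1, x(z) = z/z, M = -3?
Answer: 7582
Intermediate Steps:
x(z) = 1
N(H, R) = -2
U(X) = X*(-3 + X) (U(X) = (-3 + X)*X = X*(-3 + X))
U(N(x(-1), 0*(-1) + 3)) + 7572 = -2*(-3 - 2) + 7572 = -2*(-5) + 7572 = 10 + 7572 = 7582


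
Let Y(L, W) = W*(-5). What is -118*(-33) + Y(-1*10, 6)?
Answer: 3864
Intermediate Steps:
Y(L, W) = -5*W
-118*(-33) + Y(-1*10, 6) = -118*(-33) - 5*6 = 3894 - 30 = 3864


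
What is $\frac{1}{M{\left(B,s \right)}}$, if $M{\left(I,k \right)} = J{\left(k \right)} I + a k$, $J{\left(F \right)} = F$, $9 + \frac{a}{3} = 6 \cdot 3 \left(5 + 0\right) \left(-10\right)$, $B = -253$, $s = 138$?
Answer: $- \frac{1}{411240} \approx -2.4317 \cdot 10^{-6}$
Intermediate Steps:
$a = -2727$ ($a = -27 + 3 \cdot 6 \cdot 3 \left(5 + 0\right) \left(-10\right) = -27 + 3 \cdot 6 \cdot 3 \cdot 5 \left(-10\right) = -27 + 3 \cdot 6 \cdot 15 \left(-10\right) = -27 + 3 \cdot 90 \left(-10\right) = -27 + 3 \left(-900\right) = -27 - 2700 = -2727$)
$M{\left(I,k \right)} = - 2727 k + I k$ ($M{\left(I,k \right)} = k I - 2727 k = I k - 2727 k = - 2727 k + I k$)
$\frac{1}{M{\left(B,s \right)}} = \frac{1}{138 \left(-2727 - 253\right)} = \frac{1}{138 \left(-2980\right)} = \frac{1}{-411240} = - \frac{1}{411240}$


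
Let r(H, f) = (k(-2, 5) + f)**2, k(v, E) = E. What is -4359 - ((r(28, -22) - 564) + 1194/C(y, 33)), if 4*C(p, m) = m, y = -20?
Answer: -46516/11 ≈ -4228.7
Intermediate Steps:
C(p, m) = m/4
r(H, f) = (5 + f)**2
-4359 - ((r(28, -22) - 564) + 1194/C(y, 33)) = -4359 - (((5 - 22)**2 - 564) + 1194/(((1/4)*33))) = -4359 - (((-17)**2 - 564) + 1194/(33/4)) = -4359 - ((289 - 564) + 1194*(4/33)) = -4359 - (-275 + 1592/11) = -4359 - 1*(-1433/11) = -4359 + 1433/11 = -46516/11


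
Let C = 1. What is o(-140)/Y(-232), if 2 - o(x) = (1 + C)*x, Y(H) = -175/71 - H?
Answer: 20022/16297 ≈ 1.2286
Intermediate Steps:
Y(H) = -175/71 - H (Y(H) = -175*1/71 - H = -175/71 - H)
o(x) = 2 - 2*x (o(x) = 2 - (1 + 1)*x = 2 - 2*x)
o(-140)/Y(-232) = (2 - 2*(-140))/(-175/71 - 1*(-232)) = (2 + 280)/(-175/71 + 232) = 282/(16297/71) = 282*(71/16297) = 20022/16297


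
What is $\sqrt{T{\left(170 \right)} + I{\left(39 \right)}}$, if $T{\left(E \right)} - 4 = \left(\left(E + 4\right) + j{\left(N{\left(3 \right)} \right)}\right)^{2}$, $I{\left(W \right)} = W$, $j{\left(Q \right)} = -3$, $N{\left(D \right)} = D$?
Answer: $2 \sqrt{7321} \approx 171.13$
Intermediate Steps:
$T{\left(E \right)} = 4 + \left(1 + E\right)^{2}$ ($T{\left(E \right)} = 4 + \left(\left(E + 4\right) - 3\right)^{2} = 4 + \left(\left(4 + E\right) - 3\right)^{2} = 4 + \left(1 + E\right)^{2}$)
$\sqrt{T{\left(170 \right)} + I{\left(39 \right)}} = \sqrt{\left(4 + \left(1 + 170\right)^{2}\right) + 39} = \sqrt{\left(4 + 171^{2}\right) + 39} = \sqrt{\left(4 + 29241\right) + 39} = \sqrt{29245 + 39} = \sqrt{29284} = 2 \sqrt{7321}$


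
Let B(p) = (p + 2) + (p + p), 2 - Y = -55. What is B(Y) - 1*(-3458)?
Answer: 3631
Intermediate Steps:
Y = 57 (Y = 2 - 1*(-55) = 2 + 55 = 57)
B(p) = 2 + 3*p (B(p) = (2 + p) + 2*p = 2 + 3*p)
B(Y) - 1*(-3458) = (2 + 3*57) - 1*(-3458) = (2 + 171) + 3458 = 173 + 3458 = 3631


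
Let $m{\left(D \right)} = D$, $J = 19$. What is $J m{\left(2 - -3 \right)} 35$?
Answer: $3325$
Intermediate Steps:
$J m{\left(2 - -3 \right)} 35 = 19 \left(2 - -3\right) 35 = 19 \left(2 + 3\right) 35 = 19 \cdot 5 \cdot 35 = 95 \cdot 35 = 3325$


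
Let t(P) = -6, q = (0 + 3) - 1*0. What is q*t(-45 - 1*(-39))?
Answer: -18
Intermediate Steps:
q = 3 (q = 3 + 0 = 3)
q*t(-45 - 1*(-39)) = 3*(-6) = -18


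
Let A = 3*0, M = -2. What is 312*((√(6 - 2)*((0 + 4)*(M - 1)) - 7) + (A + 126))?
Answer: 29640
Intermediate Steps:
A = 0
312*((√(6 - 2)*((0 + 4)*(M - 1)) - 7) + (A + 126)) = 312*((√(6 - 2)*((0 + 4)*(-2 - 1)) - 7) + (0 + 126)) = 312*((√4*(4*(-3)) - 7) + 126) = 312*((2*(-12) - 7) + 126) = 312*((-24 - 7) + 126) = 312*(-31 + 126) = 312*95 = 29640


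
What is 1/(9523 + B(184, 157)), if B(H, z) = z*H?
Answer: 1/38411 ≈ 2.6034e-5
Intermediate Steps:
B(H, z) = H*z
1/(9523 + B(184, 157)) = 1/(9523 + 184*157) = 1/(9523 + 28888) = 1/38411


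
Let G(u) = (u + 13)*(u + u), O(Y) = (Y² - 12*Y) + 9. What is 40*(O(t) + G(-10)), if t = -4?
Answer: 520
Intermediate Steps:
O(Y) = 9 + Y² - 12*Y
G(u) = 2*u*(13 + u) (G(u) = (13 + u)*(2*u) = 2*u*(13 + u))
40*(O(t) + G(-10)) = 40*((9 + (-4)² - 12*(-4)) + 2*(-10)*(13 - 10)) = 40*((9 + 16 + 48) + 2*(-10)*3) = 40*(73 - 60) = 40*13 = 520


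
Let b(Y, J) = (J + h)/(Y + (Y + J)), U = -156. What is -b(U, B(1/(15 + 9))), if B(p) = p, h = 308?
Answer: 7393/7487 ≈ 0.98744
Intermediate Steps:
b(Y, J) = (308 + J)/(J + 2*Y) (b(Y, J) = (J + 308)/(Y + (Y + J)) = (308 + J)/(Y + (J + Y)) = (308 + J)/(J + 2*Y))
-b(U, B(1/(15 + 9))) = -(308 + 1/(15 + 9))/(1/(15 + 9) + 2*(-156)) = -(308 + 1/24)/(1/24 - 312) = -7393/((-7487/24)*24) = -(-24)*7393/(7487*24) = -1*(-7393/7487) = 7393/7487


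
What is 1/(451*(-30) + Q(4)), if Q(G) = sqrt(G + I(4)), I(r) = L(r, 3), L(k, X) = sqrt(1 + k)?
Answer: -1/(13530 - sqrt(4 + sqrt(5))) ≈ -7.3923e-5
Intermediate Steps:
I(r) = sqrt(1 + r)
Q(G) = sqrt(G + sqrt(5)) (Q(G) = sqrt(G + sqrt(1 + 4)) = sqrt(G + sqrt(5)))
1/(451*(-30) + Q(4)) = 1/(451*(-30) + sqrt(4 + sqrt(5))) = 1/(-13530 + sqrt(4 + sqrt(5)))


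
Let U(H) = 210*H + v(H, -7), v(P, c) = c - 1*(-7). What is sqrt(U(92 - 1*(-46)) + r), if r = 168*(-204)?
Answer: 42*I*sqrt(3) ≈ 72.746*I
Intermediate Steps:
v(P, c) = 7 + c (v(P, c) = c + 7 = 7 + c)
r = -34272
U(H) = 210*H (U(H) = 210*H + (7 - 7) = 210*H + 0 = 210*H)
sqrt(U(92 - 1*(-46)) + r) = sqrt(210*(92 - 1*(-46)) - 34272) = sqrt(210*(92 + 46) - 34272) = sqrt(210*138 - 34272) = sqrt(28980 - 34272) = sqrt(-5292) = 42*I*sqrt(3)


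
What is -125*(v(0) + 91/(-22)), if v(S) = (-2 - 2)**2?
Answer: -32625/22 ≈ -1483.0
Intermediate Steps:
v(S) = 16 (v(S) = (-4)**2 = 16)
-125*(v(0) + 91/(-22)) = -125*(16 + 91/(-22)) = -125*(16 + 91*(-1/22)) = -125*(16 - 91/22) = -125*261/22 = -32625/22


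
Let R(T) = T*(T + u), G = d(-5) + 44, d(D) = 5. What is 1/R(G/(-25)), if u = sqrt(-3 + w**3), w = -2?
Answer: 625/9276 + 15625*I*sqrt(11)/454524 ≈ 0.067378 + 0.11401*I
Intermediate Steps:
u = I*sqrt(11) (u = sqrt(-3 + (-2)**3) = sqrt(-3 - 8) = sqrt(-11) = I*sqrt(11) ≈ 3.3166*I)
G = 49 (G = 5 + 44 = 49)
R(T) = T*(T + I*sqrt(11))
1/R(G/(-25)) = 1/((49/(-25))*(49/(-25) + I*sqrt(11))) = 1/((49*(-1/25))*(49*(-1/25) + I*sqrt(11))) = 1/(-49*(-49/25 + I*sqrt(11))/25) = 1/(2401/625 - 49*I*sqrt(11)/25)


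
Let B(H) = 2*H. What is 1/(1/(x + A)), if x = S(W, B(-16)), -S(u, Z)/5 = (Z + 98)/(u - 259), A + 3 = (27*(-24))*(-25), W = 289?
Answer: 16186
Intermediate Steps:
A = 16197 (A = -3 + (27*(-24))*(-25) = -3 - 648*(-25) = -3 + 16200 = 16197)
S(u, Z) = -5*(98 + Z)/(-259 + u) (S(u, Z) = -5*(Z + 98)/(u - 259) = -5*(98 + Z)/(-259 + u))
x = -11 (x = 5*(-98 - 2*(-16))/(-259 + 289) = 5*(-98 - 1*(-32))/30 = 5*(1/30)*(-98 + 32) = 5*(1/30)*(-66) = -11)
1/(1/(x + A)) = 1/(1/(-11 + 16197)) = 1/(1/16186) = 16186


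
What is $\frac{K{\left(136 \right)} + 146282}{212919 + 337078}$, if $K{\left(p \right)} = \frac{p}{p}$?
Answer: $\frac{146283}{549997} \approx 0.26597$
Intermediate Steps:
$K{\left(p \right)} = 1$
$\frac{K{\left(136 \right)} + 146282}{212919 + 337078} = \frac{1 + 146282}{212919 + 337078} = \frac{146283}{549997}$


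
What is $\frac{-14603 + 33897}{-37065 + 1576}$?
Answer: $- \frac{19294}{35489} \approx -0.54366$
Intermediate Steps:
$\frac{-14603 + 33897}{-37065 + 1576} = \frac{19294}{-35489} = 19294 \left(- \frac{1}{35489}\right) = - \frac{19294}{35489}$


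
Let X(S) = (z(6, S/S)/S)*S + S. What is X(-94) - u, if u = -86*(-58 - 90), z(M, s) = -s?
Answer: -12823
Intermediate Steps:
X(S) = -1 + S (X(S) = ((-S/S)/S)*S + S = ((-1*1)/S)*S + S = (-1/S)*S + S = -1 + S)
u = 12728 (u = -86*(-148) = 12728)
X(-94) - u = (-1 - 94) - 1*12728 = -95 - 12728 = -12823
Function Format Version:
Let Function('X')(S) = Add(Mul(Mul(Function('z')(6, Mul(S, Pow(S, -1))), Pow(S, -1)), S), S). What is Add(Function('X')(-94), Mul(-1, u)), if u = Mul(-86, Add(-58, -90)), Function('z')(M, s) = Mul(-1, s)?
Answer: -12823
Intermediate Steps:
Function('X')(S) = Add(-1, S) (Function('X')(S) = Add(Mul(Mul(Mul(-1, Mul(S, Pow(S, -1))), Pow(S, -1)), S), S) = Add(Mul(Mul(Mul(-1, 1), Pow(S, -1)), S), S) = Add(Mul(Mul(-1, Pow(S, -1)), S), S) = Add(-1, S))
u = 12728 (u = Mul(-86, -148) = 12728)
Add(Function('X')(-94), Mul(-1, u)) = Add(Add(-1, -94), Mul(-1, 12728)) = Add(-95, -12728) = -12823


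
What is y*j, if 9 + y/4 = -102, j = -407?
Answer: 180708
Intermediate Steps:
y = -444 (y = -36 + 4*(-102) = -36 - 408 = -444)
y*j = -444*(-407) = 180708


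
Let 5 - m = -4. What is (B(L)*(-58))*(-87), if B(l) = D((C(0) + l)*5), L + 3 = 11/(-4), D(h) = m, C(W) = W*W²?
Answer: 45414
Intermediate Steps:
C(W) = W³
m = 9 (m = 5 - 1*(-4) = 5 + 4 = 9)
D(h) = 9
L = -23/4 (L = -3 + 11/(-4) = -3 + 11*(-¼) = -3 - 11/4 = -23/4 ≈ -5.7500)
B(l) = 9
(B(L)*(-58))*(-87) = (9*(-58))*(-87) = -522*(-87) = 45414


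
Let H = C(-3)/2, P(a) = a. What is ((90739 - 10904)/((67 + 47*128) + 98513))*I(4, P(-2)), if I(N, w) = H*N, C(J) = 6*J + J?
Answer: -1676535/52298 ≈ -32.057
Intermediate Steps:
C(J) = 7*J
H = -21/2 (H = (7*(-3))/2 = -21*½ = -21/2 ≈ -10.500)
I(N, w) = -21*N/2
((90739 - 10904)/((67 + 47*128) + 98513))*I(4, P(-2)) = ((90739 - 10904)/((67 + 47*128) + 98513))*(-21/2*4) = (79835/((67 + 6016) + 98513))*(-42) = (79835/(6083 + 98513))*(-42) = (79835/104596)*(-42) = -1676535/52298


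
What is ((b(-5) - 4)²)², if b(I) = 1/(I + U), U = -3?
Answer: 1185921/4096 ≈ 289.53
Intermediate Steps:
b(I) = 1/(-3 + I) (b(I) = 1/(I - 3) = 1/(-3 + I))
((b(-5) - 4)²)² = ((1/(-3 - 5) - 4)²)² = ((1/(-8) - 4)²)² = ((-⅛ - 4)²)² = ((-33/8)²)² = (1089/64)² = 1185921/4096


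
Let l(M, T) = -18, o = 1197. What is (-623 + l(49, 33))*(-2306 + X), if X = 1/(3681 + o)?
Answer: 7210395547/4878 ≈ 1.4781e+6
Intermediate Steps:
X = 1/4878 (X = 1/(3681 + 1197) = 1/4878 ≈ 0.00020500)
(-623 + l(49, 33))*(-2306 + X) = (-623 - 18)*(-2306 + 1/4878) = -641*(-11248667/4878) = 7210395547/4878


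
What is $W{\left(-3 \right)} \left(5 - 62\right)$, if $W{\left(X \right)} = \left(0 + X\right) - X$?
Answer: $0$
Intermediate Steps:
$W{\left(X \right)} = 0$ ($W{\left(X \right)} = X - X = 0$)
$W{\left(-3 \right)} \left(5 - 62\right) = 0 \left(5 - 62\right) = 0 \left(-57\right) = 0$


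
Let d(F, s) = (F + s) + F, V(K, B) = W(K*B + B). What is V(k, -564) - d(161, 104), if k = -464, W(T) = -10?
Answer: -436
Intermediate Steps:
V(K, B) = -10
d(F, s) = s + 2*F
V(k, -564) - d(161, 104) = -10 - (104 + 2*161) = -10 - (104 + 322) = -10 - 1*426 = -10 - 426 = -436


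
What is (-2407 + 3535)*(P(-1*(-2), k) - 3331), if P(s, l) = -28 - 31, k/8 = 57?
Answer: -3823920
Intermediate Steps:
k = 456 (k = 8*57 = 456)
P(s, l) = -59
(-2407 + 3535)*(P(-1*(-2), k) - 3331) = (-2407 + 3535)*(-59 - 3331) = 1128*(-3390) = -3823920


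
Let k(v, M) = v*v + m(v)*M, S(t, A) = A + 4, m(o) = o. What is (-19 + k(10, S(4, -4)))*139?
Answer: 11259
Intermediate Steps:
S(t, A) = 4 + A
k(v, M) = v² + M*v (k(v, M) = v*v + v*M = v² + M*v)
(-19 + k(10, S(4, -4)))*139 = (-19 + 10*((4 - 4) + 10))*139 = (-19 + 10*(0 + 10))*139 = (-19 + 10*10)*139 = (-19 + 100)*139 = 81*139 = 11259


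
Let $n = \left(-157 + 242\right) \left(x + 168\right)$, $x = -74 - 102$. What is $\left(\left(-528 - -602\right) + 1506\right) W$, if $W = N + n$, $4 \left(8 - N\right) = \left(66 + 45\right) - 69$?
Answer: $-1078350$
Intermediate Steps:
$x = -176$ ($x = -74 - 102 = -176$)
$n = -680$ ($n = \left(-157 + 242\right) \left(-176 + 168\right) = 85 \left(-8\right) = -680$)
$N = - \frac{5}{2}$ ($N = 8 - \frac{\left(66 + 45\right) - 69}{4} = 8 - \frac{111 - 69}{4} = 8 - \frac{21}{2} = - \frac{5}{2} \approx -2.5$)
$W = - \frac{1365}{2}$ ($W = - \frac{5}{2} - 680 = - \frac{1365}{2} \approx -682.5$)
$\left(\left(-528 - -602\right) + 1506\right) W = \left(\left(-528 - -602\right) + 1506\right) \left(- \frac{1365}{2}\right) = \left(\left(-528 + 602\right) + 1506\right) \left(- \frac{1365}{2}\right) = \left(74 + 1506\right) \left(- \frac{1365}{2}\right) = 1580 \left(- \frac{1365}{2}\right) = -1078350$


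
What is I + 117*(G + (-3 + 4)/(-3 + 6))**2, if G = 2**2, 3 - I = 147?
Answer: 2053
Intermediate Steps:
I = -144 (I = 3 - 1*147 = 3 - 147 = -144)
G = 4
I + 117*(G + (-3 + 4)/(-3 + 6))**2 = -144 + 117*(4 + (-3 + 4)/(-3 + 6))**2 = -144 + 117*(4 + 1/3)**2 = -144 + 117*(13/3)**2 = -144 + 117*(169/9) = -144 + 2197 = 2053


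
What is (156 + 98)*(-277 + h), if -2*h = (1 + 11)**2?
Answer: -88646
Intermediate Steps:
h = -72 (h = -(1 + 11)**2/2 = -1/2*12**2 = -1/2*144 = -72)
(156 + 98)*(-277 + h) = (156 + 98)*(-277 - 72) = 254*(-349) = -88646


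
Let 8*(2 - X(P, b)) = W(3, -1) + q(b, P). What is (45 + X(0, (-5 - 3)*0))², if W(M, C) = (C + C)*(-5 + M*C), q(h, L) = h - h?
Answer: 2025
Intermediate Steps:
q(h, L) = 0
W(M, C) = 2*C*(-5 + C*M) (W(M, C) = (2*C)*(-5 + C*M) = 2*C*(-5 + C*M))
X(P, b) = 0 (X(P, b) = 2 - (2*(-1)*(-5 - 1*3) + 0)/8 = 2 - (2*(-1)*(-5 - 3) + 0)/8 = 2 - (2*(-1)*(-8) + 0)/8 = 2 - (16 + 0)/8 = 2 - ⅛*16 = 2 - 2 = 0)
(45 + X(0, (-5 - 3)*0))² = (45 + 0)² = 45² = 2025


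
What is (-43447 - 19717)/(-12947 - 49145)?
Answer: 15791/15523 ≈ 1.0173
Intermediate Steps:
(-43447 - 19717)/(-12947 - 49145) = -63164/(-62092) = -63164*(-1/62092) = 15791/15523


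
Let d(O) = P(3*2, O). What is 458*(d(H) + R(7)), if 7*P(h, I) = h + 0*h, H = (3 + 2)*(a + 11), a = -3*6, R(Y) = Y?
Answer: 25190/7 ≈ 3598.6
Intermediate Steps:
a = -18
H = -35 (H = (3 + 2)*(-18 + 11) = 5*(-7) = -35)
P(h, I) = h/7 (P(h, I) = (h + 0*h)/7 = (h + 0)/7 = h/7)
d(O) = 6/7 (d(O) = (3*2)/7 = (⅐)*6 = 6/7)
458*(d(H) + R(7)) = 458*(6/7 + 7) = 458*(55/7) = 25190/7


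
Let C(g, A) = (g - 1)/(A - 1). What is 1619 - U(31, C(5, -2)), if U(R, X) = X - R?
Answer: 4954/3 ≈ 1651.3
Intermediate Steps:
C(g, A) = (-1 + g)/(-1 + A)
1619 - U(31, C(5, -2)) = 1619 - ((-1 + 5)/(-1 - 2) - 1*31) = 1619 - (4/(-3) - 31) = 1619 - (-1/3*4 - 31) = 1619 - (-4/3 - 31) = 1619 - 1*(-97/3) = 1619 + 97/3 = 4954/3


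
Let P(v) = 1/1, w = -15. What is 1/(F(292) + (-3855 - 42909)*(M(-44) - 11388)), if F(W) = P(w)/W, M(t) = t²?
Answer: 292/129067891777 ≈ 2.2624e-9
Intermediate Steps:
P(v) = 1
F(W) = 1/W
1/(F(292) + (-3855 - 42909)*(M(-44) - 11388)) = 1/(1/292 + (-3855 - 42909)*((-44)² - 11388)) = 1/(1/292 - 46764*(1936 - 11388)) = 1/(1/292 - 46764*(-9452)) = 1/(1/292 + 442013328) = 1/(129067891777/292) = 292/129067891777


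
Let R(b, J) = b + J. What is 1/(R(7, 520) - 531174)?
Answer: -1/530647 ≈ -1.8845e-6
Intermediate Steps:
R(b, J) = J + b
1/(R(7, 520) - 531174) = 1/((520 + 7) - 531174) = 1/(527 - 531174) = 1/(-530647) = -1/530647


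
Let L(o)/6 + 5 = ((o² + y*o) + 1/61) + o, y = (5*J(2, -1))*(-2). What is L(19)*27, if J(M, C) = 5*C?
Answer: 13093812/61 ≈ 2.1465e+5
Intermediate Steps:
y = 50 (y = (5*(5*(-1)))*(-2) = (5*(-5))*(-2) = -25*(-2) = 50)
L(o) = -1824/61 + 6*o² + 306*o (L(o) = -30 + 6*(((o² + 50*o) + 1/61) + o) = -30 + 6*((1/61 + o² + 50*o) + o) = -30 + 6*(1/61 + o² + 51*o) = -30 + (6/61 + 6*o² + 306*o) = -1824/61 + 6*o² + 306*o)
L(19)*27 = (-1824/61 + 6*19² + 306*19)*27 = (-1824/61 + 6*361 + 5814)*27 = (-1824/61 + 2166 + 5814)*27 = (484956/61)*27 = 13093812/61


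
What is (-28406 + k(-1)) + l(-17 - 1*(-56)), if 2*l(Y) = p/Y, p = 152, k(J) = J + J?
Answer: -1107836/39 ≈ -28406.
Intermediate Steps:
k(J) = 2*J
l(Y) = 76/Y (l(Y) = (152/Y)/2 = 76/Y)
(-28406 + k(-1)) + l(-17 - 1*(-56)) = (-28406 + 2*(-1)) + 76/(-17 - 1*(-56)) = (-28406 - 2) + 76/(-17 + 56) = -28408 + 76/39 = -1107836/39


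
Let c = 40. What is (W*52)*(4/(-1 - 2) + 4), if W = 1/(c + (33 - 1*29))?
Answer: 104/33 ≈ 3.1515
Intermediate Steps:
W = 1/44 (W = 1/(40 + (33 - 1*29)) = 1/(40 + (33 - 29)) = 1/(40 + 4) = 1/44 ≈ 0.022727)
(W*52)*(4/(-1 - 2) + 4) = ((1/44)*52)*(4/(-1 - 2) + 4) = 13*(4/(-3) + 4)/11 = 13*(4*(-⅓) + 4)/11 = 13*(-4/3 + 4)/11 = (13/11)*(8/3) = 104/33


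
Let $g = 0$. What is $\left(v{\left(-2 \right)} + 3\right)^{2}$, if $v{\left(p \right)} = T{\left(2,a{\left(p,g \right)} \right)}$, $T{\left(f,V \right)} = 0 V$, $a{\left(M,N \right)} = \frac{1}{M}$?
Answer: $9$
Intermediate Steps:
$T{\left(f,V \right)} = 0$
$v{\left(p \right)} = 0$
$\left(v{\left(-2 \right)} + 3\right)^{2} = \left(0 + 3\right)^{2} = 3^{2} = 9$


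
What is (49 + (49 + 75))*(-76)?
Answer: -13148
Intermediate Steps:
(49 + (49 + 75))*(-76) = (49 + 124)*(-76) = 173*(-76) = -13148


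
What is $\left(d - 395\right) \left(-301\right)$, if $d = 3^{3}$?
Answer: $110768$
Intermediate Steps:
$d = 27$
$\left(d - 395\right) \left(-301\right) = \left(27 - 395\right) \left(-301\right) = \left(-368\right) \left(-301\right) = 110768$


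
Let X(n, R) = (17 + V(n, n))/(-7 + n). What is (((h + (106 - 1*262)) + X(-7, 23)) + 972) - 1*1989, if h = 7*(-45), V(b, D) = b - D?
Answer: -20849/14 ≈ -1489.2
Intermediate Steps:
X(n, R) = 17/(-7 + n) (X(n, R) = (17 + (n - n))/(-7 + n) = (17 + 0)/(-7 + n) = 17/(-7 + n))
h = -315
(((h + (106 - 1*262)) + X(-7, 23)) + 972) - 1*1989 = (((-315 + (106 - 1*262)) + 17/(-7 - 7)) + 972) - 1*1989 = (((-315 + (106 - 262)) + 17/(-14)) + 972) - 1989 = (((-315 - 156) + 17*(-1/14)) + 972) - 1989 = ((-471 - 17/14) + 972) - 1989 = (-6611/14 + 972) - 1989 = 6997/14 - 1989 = -20849/14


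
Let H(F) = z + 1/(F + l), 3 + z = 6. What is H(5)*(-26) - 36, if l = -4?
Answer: -140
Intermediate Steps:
z = 3 (z = -3 + 6 = 3)
H(F) = 3 + 1/(-4 + F) (H(F) = 3 + 1/(F - 4) = 3 + 1/(-4 + F))
H(5)*(-26) - 36 = ((-11 + 3*5)/(-4 + 5))*(-26) - 36 = ((-11 + 15)/1)*(-26) - 36 = (1*4)*(-26) - 36 = 4*(-26) - 36 = -104 - 36 = -140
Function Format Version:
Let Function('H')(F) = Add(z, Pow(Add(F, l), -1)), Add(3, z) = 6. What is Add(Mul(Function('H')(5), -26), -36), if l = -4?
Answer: -140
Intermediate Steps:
z = 3 (z = Add(-3, 6) = 3)
Function('H')(F) = Add(3, Pow(Add(-4, F), -1)) (Function('H')(F) = Add(3, Pow(Add(F, -4), -1)) = Add(3, Pow(Add(-4, F), -1)))
Add(Mul(Function('H')(5), -26), -36) = Add(Mul(Mul(Pow(Add(-4, 5), -1), Add(-11, Mul(3, 5))), -26), -36) = Add(Mul(Mul(Pow(1, -1), Add(-11, 15)), -26), -36) = Add(Mul(Mul(1, 4), -26), -36) = Add(Mul(4, -26), -36) = Add(-104, -36) = -140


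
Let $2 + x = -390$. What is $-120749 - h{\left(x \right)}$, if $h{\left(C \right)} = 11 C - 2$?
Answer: $-116435$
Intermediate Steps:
$x = -392$ ($x = -2 - 390 = -392$)
$h{\left(C \right)} = -2 + 11 C$
$-120749 - h{\left(x \right)} = -120749 - \left(-2 + 11 \left(-392\right)\right) = -120749 - \left(-2 - 4312\right) = -120749 - -4314 = -120749 + 4314 = -116435$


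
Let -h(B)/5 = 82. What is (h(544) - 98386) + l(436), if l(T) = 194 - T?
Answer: -99038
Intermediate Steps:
h(B) = -410 (h(B) = -5*82 = -410)
(h(544) - 98386) + l(436) = (-410 - 98386) + (194 - 1*436) = -98796 + (194 - 436) = -98796 - 242 = -99038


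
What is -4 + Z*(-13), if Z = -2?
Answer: 22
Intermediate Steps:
-4 + Z*(-13) = -4 - 2*(-13) = -4 + 26 = 22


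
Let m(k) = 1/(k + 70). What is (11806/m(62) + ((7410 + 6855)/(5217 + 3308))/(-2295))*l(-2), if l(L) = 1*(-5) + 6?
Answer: 677549881483/434775 ≈ 1.5584e+6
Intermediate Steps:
m(k) = 1/(70 + k)
l(L) = 1 (l(L) = -5 + 6 = 1)
(11806/m(62) + ((7410 + 6855)/(5217 + 3308))/(-2295))*l(-2) = (11806/(1/(70 + 62)) + ((7410 + 6855)/(5217 + 3308))/(-2295))*1 = (11806/(1/132) + (14265/8525)*(-1/2295))*1 = (11806/(1/132) + (14265*(1/8525))*(-1/2295))*1 = (11806*132 + (2853/1705)*(-1/2295))*1 = (1558392 - 317/434775)*1 = (677549881483/434775)*1 = 677549881483/434775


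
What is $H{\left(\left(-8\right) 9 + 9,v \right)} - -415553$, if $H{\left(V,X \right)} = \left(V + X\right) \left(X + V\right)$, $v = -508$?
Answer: $741594$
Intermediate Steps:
$H{\left(V,X \right)} = \left(V + X\right)^{2}$ ($H{\left(V,X \right)} = \left(V + X\right) \left(V + X\right) = \left(V + X\right)^{2}$)
$H{\left(\left(-8\right) 9 + 9,v \right)} - -415553 = \left(\left(\left(-8\right) 9 + 9\right) - 508\right)^{2} - -415553 = \left(\left(-72 + 9\right) - 508\right)^{2} + 415553 = \left(-63 - 508\right)^{2} + 415553 = \left(-571\right)^{2} + 415553 = 326041 + 415553 = 741594$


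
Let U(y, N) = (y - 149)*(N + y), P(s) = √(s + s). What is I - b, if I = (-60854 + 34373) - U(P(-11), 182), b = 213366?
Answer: -212707 - 33*I*√22 ≈ -2.1271e+5 - 154.78*I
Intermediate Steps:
P(s) = √2*√s (P(s) = √(2*s) = √2*√s)
U(y, N) = (-149 + y)*(N + y)
I = 659 - 33*I*√22 (I = (-60854 + 34373) - ((√2*√(-11))² - 149*182 - 149*√2*√(-11) + 182*(√2*√(-11))) = -26481 - ((√2*(I*√11))² - 27118 - 149*√2*I*√11 + 182*(√2*(I*√11))) = -26481 - ((I*√22)² - 27118 - 149*I*√22 + 182*(I*√22)) = -26481 - (-22 - 27118 - 149*I*√22 + 182*I*√22) = -26481 - (-27140 + 33*I*√22) = -26481 + (27140 - 33*I*√22) = 659 - 33*I*√22 ≈ 659.0 - 154.78*I)
I - b = (659 - 33*I*√22) - 1*213366 = (659 - 33*I*√22) - 213366 = -212707 - 33*I*√22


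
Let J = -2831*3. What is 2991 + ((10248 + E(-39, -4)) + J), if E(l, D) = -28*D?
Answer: 4858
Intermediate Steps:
J = -8493
2991 + ((10248 + E(-39, -4)) + J) = 2991 + ((10248 - 28*(-4)) - 8493) = 2991 + ((10248 + 112) - 8493) = 2991 + (10360 - 8493) = 2991 + 1867 = 4858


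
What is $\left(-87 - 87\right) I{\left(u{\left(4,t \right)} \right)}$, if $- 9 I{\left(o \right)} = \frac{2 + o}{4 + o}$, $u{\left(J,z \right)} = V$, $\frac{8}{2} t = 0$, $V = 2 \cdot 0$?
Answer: $\frac{29}{3} \approx 9.6667$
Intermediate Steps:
$V = 0$
$t = 0$ ($t = \frac{1}{4} \cdot 0 = 0$)
$u{\left(J,z \right)} = 0$
$I{\left(o \right)} = - \frac{2 + o}{9 \left(4 + o\right)}$ ($I{\left(o \right)} = - \frac{\left(2 + o\right) \frac{1}{4 + o}}{9} = - \frac{\frac{1}{4 + o} \left(2 + o\right)}{9} = - \frac{2 + o}{9 \left(4 + o\right)}$)
$\left(-87 - 87\right) I{\left(u{\left(4,t \right)} \right)} = \left(-87 - 87\right) \frac{-2 - 0}{9 \left(4 + 0\right)} = - 174 \frac{-2 + 0}{9 \cdot 4} = - 174 \cdot \frac{1}{9} \cdot \frac{1}{4} \left(-2\right) = \left(-174\right) \left(- \frac{1}{18}\right) = \frac{29}{3}$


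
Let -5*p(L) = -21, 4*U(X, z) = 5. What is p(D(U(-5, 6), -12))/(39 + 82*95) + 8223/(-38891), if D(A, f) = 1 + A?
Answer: -321072624/1522388195 ≈ -0.21090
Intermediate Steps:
U(X, z) = 5/4 (U(X, z) = (¼)*5 = 5/4)
p(L) = 21/5 (p(L) = -⅕*(-21) = 21/5)
p(D(U(-5, 6), -12))/(39 + 82*95) + 8223/(-38891) = 21/(5*(39 + 82*95)) + 8223/(-38891) = 21/(5*(39 + 7790)) + 8223*(-1/38891) = (21/5)/7829 - 8223/38891 = (21/5)*(1/7829) - 8223/38891 = 21/39145 - 8223/38891 = -321072624/1522388195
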